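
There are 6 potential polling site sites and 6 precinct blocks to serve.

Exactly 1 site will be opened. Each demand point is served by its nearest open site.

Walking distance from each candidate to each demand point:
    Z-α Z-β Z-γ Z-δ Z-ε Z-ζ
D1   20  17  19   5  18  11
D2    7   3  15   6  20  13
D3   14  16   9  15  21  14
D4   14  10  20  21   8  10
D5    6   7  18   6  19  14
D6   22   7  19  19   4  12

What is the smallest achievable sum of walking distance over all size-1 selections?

64

Open {D2}.
  Z-α→D2 7, Z-β→D2 3, Z-γ→D2 15, Z-δ→D2 6, Z-ε→D2 20, Z-ζ→D2 13  ⇒ total 64.
Compare {D5}: total 70.
Compare {D4}: total 83.
No size-1 selection does better; minimum is 64.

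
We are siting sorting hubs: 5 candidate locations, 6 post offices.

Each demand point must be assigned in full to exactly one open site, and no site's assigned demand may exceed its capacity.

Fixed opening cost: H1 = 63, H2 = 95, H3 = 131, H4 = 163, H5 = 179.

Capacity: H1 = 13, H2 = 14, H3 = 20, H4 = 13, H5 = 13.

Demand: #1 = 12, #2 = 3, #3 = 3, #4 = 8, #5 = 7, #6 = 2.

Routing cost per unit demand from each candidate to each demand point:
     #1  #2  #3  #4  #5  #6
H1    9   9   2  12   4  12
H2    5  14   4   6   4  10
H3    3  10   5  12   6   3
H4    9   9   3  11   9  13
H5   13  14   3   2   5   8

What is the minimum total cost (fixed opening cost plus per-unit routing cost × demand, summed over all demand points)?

Open {H1, H2, H3}; cheapest assignment that respects the capacities:
  H1 (cap 13, load 13): #2, #3, #5 — cost 3×9 + 3×2 + 7×4 = 61
  H2 (cap 14, load 8): #4 — cost 8×6 = 48
  H3 (cap 20, load 14): #1, #6 — cost 12×3 + 2×3 = 42
  Shipping 151, fixed 289 → total 440.
  Any other capacity-feasible assignment to {H1, H2, H3} ships for at least 151.
Compare {H1, H2, H5}: its best feasible assignment gives total 490.
Compare {H1, H3, H5}: its best feasible assignment gives total 492.
Every other set of open sites that can feasibly serve all demand totals ≥ 490 even under its best assignment. Minimum: 440.

440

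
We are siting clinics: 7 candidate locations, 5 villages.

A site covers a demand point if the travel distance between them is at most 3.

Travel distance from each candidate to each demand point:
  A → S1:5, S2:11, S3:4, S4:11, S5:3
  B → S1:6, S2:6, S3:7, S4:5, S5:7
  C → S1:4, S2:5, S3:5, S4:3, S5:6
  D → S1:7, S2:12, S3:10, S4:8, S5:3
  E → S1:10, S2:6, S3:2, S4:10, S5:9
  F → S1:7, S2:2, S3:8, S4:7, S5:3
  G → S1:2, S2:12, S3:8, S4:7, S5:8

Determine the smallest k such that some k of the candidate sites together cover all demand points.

4

Coverage sets (demand points within 3 of each site):
  A: {S5}
  B: {}
  C: {S4}
  D: {S5}
  E: {S3}
  F: {S2, S5}
  G: {S1}
No 3 sites suffice: every size-3 union leaves at least one demand point uncovered.
But {C, E, F, G} covers everything, so the minimum is 4.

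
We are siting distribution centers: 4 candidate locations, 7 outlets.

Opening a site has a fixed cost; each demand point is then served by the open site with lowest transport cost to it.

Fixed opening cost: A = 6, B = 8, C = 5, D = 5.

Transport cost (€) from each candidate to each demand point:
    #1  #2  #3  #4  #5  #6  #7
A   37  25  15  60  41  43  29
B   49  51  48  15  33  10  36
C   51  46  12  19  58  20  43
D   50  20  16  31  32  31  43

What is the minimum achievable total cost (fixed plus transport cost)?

177

Open {A, B, D}: assign each demand point to its cheapest open site.
  #1→A 37, #2→D 20, #3→A 15, #4→B 15, #5→D 32, #6→B 10, #7→A 29
  transport cost 158, fixed 19 → total 177.
Compare {A, B}: transport cost 164 + fixed 14 = 178.
Compare {A, B, C, D}: transport cost 155 + fixed 24 = 179.
Compare {A, B, C}: transport cost 161 + fixed 19 = 180.
All other subsets cost ≥ 178. Minimum total cost: 177.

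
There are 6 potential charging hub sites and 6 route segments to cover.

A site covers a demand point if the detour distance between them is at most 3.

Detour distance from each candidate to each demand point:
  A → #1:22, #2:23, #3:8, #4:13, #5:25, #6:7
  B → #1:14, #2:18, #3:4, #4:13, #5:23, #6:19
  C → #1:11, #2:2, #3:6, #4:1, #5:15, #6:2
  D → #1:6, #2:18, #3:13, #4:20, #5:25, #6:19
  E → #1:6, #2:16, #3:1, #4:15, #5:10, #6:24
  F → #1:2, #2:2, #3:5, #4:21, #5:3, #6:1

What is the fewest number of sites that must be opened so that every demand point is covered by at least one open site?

Coverage sets (demand points within 3 of each site):
  A: {}
  B: {}
  C: {#2, #4, #6}
  D: {}
  E: {#3}
  F: {#1, #2, #5, #6}
No 2 sites suffice: every size-2 union leaves at least one demand point uncovered.
But {C, E, F} covers everything, so the minimum is 3.

3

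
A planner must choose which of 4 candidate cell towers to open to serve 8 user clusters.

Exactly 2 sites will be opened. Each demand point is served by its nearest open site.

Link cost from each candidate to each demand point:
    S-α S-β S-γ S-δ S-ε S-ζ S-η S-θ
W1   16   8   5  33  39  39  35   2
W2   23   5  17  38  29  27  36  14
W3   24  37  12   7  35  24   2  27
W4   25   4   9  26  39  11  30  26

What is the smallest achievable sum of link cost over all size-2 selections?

Open {W1, W3}.
  S-α→W1 16, S-β→W1 8, S-γ→W1 5, S-δ→W3 7, S-ε→W3 35, S-ζ→W3 24, S-η→W3 2, S-θ→W1 2  ⇒ total 99.
Compare {W2, W3}: total 116.
Compare {W3, W4}: total 118.
No size-2 selection does better; minimum is 99.

99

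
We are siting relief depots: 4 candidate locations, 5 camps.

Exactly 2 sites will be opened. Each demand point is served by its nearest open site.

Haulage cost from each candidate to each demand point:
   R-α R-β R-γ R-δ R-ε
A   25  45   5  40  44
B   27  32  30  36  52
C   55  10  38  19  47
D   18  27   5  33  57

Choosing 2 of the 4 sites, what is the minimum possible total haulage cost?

Open {C, D}.
  R-α→D 18, R-β→C 10, R-γ→D 5, R-δ→C 19, R-ε→C 47  ⇒ total 99.
Compare {A, C}: total 103.
Compare {A, D}: total 127.
No size-2 selection does better; minimum is 99.

99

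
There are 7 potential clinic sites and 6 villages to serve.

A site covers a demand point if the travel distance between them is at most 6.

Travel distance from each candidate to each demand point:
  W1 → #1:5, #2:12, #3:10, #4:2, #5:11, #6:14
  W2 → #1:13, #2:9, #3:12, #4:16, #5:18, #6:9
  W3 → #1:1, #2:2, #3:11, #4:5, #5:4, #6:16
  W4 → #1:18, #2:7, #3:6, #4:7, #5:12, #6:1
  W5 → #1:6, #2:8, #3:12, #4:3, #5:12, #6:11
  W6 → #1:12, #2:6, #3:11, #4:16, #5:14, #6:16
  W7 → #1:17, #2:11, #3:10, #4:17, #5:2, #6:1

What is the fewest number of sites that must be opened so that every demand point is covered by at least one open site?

Coverage sets (demand points within 6 of each site):
  W1: {#1, #4}
  W2: {}
  W3: {#1, #2, #4, #5}
  W4: {#3, #6}
  W5: {#1, #4}
  W6: {#2}
  W7: {#5, #6}
No single site covers all 6 demand points.
But {W3, W4} covers everything, so the minimum is 2.

2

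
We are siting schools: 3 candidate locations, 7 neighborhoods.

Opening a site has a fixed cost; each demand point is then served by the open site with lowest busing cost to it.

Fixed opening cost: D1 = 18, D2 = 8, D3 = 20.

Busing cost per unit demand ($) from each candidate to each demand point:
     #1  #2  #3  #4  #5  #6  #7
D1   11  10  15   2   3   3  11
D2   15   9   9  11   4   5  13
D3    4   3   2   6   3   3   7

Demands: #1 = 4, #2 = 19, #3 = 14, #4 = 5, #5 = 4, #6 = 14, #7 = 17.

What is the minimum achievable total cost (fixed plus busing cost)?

322

Open {D1, D3}: assign each demand point to its cheapest open site.
  #1→D3 4×4=16, #2→D3 19×3=57, #3→D3 14×2=28, #4→D1 5×2=10, #5→D1 4×3=12, #6→D1 14×3=42, #7→D3 17×7=119
  busing cost 284, fixed 38 → total 322.
Compare {D3}: busing cost 304 + fixed 20 = 324.
Compare {D1, D2, D3}: busing cost 284 + fixed 46 = 330.
Compare {D2, D3}: busing cost 304 + fixed 28 = 332.
All other subsets cost ≥ 324. Minimum total cost: 322.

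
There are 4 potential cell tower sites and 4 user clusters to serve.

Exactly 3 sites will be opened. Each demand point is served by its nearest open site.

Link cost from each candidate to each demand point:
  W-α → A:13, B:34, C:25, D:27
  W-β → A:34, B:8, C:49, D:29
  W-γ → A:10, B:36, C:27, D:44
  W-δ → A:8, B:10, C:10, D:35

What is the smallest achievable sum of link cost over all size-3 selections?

Open {W-α, W-β, W-δ}.
  A→W-δ 8, B→W-β 8, C→W-δ 10, D→W-α 27  ⇒ total 53.
Compare {W-α, W-γ, W-δ}: total 55.
Compare {W-β, W-γ, W-δ}: total 55.
No size-3 selection does better; minimum is 53.

53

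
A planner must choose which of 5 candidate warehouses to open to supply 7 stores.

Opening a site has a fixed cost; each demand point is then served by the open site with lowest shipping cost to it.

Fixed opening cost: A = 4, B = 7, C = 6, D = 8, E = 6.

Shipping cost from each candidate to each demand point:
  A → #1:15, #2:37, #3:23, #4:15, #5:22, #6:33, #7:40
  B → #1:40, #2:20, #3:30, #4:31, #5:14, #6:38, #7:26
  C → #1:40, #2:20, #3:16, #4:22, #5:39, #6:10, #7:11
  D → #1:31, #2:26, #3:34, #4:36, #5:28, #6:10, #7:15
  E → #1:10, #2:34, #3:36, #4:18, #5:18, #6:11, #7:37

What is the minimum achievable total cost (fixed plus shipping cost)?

Open {C, E}: assign each demand point to its cheapest open site.
  #1→E 10, #2→C 20, #3→C 16, #4→E 18, #5→E 18, #6→C 10, #7→C 11
  shipping cost 103, fixed 12 → total 115.
Compare {A, C, E}: shipping cost 100 + fixed 16 = 116.
Compare {A, B, C}: shipping cost 101 + fixed 17 = 118.
Compare {B, C, E}: shipping cost 99 + fixed 19 = 118.
All other subsets cost ≥ 116. Minimum total cost: 115.

115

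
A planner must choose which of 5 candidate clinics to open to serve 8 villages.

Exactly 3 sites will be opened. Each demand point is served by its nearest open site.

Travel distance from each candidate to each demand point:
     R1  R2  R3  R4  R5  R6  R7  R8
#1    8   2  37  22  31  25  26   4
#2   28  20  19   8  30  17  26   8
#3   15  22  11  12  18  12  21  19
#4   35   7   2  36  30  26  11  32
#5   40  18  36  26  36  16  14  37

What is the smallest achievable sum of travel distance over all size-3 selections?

69

Open {#1, #3, #4}.
  R1→#1 8, R2→#1 2, R3→#4 2, R4→#3 12, R5→#3 18, R6→#3 12, R7→#4 11, R8→#1 4  ⇒ total 69.
Compare {#1, #3, #5}: total 81.
Compare {#2, #3, #4}: total 81.
No size-3 selection does better; minimum is 69.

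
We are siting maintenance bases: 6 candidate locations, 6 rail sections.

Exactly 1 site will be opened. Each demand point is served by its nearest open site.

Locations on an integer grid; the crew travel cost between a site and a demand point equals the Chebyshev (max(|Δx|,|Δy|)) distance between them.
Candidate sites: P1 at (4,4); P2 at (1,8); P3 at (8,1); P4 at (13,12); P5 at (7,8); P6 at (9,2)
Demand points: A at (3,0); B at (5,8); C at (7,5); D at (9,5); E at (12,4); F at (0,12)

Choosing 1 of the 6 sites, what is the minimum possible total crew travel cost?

Open {P5}.
  A→P5 8, B→P5 2, C→P5 3, D→P5 3, E→P5 5, F→P5 7  ⇒ total 28.
Compare {P6}: total 31.
Compare {P1}: total 32.
No size-1 selection does better; minimum is 28.

28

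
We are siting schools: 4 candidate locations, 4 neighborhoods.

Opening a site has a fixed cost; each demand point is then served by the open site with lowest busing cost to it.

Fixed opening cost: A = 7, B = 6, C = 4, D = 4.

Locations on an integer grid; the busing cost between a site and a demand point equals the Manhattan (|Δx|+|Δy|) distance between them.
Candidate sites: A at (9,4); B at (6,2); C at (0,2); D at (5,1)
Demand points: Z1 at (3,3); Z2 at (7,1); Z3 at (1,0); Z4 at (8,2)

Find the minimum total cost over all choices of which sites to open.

Open {D}: assign each demand point to its cheapest open site.
  Z1→D 4, Z2→D 2, Z3→D 5, Z4→D 4
  busing cost 15, fixed 4 → total 19.
Compare {B}: busing cost 15 + fixed 6 = 21.
Compare {B, C}: busing cost 11 + fixed 10 = 21.
Compare {C, D}: busing cost 13 + fixed 8 = 21.
All other subsets cost ≥ 21. Minimum total cost: 19.

19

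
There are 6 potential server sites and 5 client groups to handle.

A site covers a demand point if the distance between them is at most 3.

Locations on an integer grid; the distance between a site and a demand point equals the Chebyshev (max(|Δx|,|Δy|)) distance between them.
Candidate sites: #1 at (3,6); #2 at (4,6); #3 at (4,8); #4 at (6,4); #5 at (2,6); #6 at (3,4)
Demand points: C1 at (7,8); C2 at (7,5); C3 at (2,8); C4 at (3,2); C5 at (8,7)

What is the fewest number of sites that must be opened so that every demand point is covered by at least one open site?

Coverage sets (demand points within 3 of each site):
  #1: {C3}
  #2: {C1, C2, C3}
  #3: {C1, C2, C3}
  #4: {C2, C4, C5}
  #5: {C3}
  #6: {C4}
No single site covers all 5 demand points.
But {#2, #4} covers everything, so the minimum is 2.

2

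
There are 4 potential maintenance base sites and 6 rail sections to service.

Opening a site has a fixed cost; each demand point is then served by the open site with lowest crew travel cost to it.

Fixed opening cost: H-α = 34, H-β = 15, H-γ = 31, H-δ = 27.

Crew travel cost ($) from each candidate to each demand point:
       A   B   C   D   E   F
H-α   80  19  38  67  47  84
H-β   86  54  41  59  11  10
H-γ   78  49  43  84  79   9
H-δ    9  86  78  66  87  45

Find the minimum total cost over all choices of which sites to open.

Open {H-α, H-β, H-δ}: assign each demand point to its cheapest open site.
  A→H-δ 9, B→H-α 19, C→H-α 38, D→H-β 59, E→H-β 11, F→H-β 10
  crew travel cost 146, fixed 76 → total 222.
Compare {H-β, H-δ}: crew travel cost 184 + fixed 42 = 226.
Compare {H-β, H-γ, H-δ}: crew travel cost 178 + fixed 73 = 251.
Compare {H-α, H-β, H-γ, H-δ}: crew travel cost 145 + fixed 107 = 252.
All other subsets cost ≥ 226. Minimum total cost: 222.

222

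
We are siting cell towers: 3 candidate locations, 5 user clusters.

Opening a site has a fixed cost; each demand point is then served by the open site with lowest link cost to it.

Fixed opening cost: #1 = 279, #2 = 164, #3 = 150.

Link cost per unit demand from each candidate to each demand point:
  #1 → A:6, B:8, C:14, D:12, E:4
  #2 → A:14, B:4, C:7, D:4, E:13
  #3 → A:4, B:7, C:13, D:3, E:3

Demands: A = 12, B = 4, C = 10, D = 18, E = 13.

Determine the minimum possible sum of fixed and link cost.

449

Open {#3}: assign each demand point to its cheapest open site.
  A→#3 12×4=48, B→#3 4×7=28, C→#3 10×13=130, D→#3 18×3=54, E→#3 13×3=39
  link cost 299, fixed 150 → total 449.
Compare {#2, #3}: link cost 227 + fixed 314 = 541.
Compare {#2}: link cost 495 + fixed 164 = 659.
Compare {#1, #2}: link cost 282 + fixed 443 = 725.
All other subsets cost ≥ 541. Minimum total cost: 449.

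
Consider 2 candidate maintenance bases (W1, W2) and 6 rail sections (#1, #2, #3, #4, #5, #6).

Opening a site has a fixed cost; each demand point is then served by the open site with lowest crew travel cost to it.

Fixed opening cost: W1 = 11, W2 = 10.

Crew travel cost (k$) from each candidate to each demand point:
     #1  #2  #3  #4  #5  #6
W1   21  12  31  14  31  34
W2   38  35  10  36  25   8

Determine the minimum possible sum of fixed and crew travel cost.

111

Open {W1, W2}: assign each demand point to its cheapest open site.
  #1→W1 21, #2→W1 12, #3→W2 10, #4→W1 14, #5→W2 25, #6→W2 8
  crew travel cost 90, fixed 21 → total 111.
Compare {W1}: crew travel cost 143 + fixed 11 = 154.
Compare {W2}: crew travel cost 152 + fixed 10 = 162.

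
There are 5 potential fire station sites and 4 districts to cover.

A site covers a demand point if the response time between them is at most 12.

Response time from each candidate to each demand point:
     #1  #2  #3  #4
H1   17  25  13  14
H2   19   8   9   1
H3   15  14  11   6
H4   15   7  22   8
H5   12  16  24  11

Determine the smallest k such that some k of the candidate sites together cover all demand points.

Coverage sets (demand points within 12 of each site):
  H1: {}
  H2: {#2, #3, #4}
  H3: {#3, #4}
  H4: {#2, #4}
  H5: {#1, #4}
No single site covers all 4 demand points.
But {H2, H5} covers everything, so the minimum is 2.

2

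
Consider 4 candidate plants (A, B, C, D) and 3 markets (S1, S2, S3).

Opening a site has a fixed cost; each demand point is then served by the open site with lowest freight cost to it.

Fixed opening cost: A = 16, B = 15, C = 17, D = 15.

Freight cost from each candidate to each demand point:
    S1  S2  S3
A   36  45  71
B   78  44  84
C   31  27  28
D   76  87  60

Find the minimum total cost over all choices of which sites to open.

Open {C}: assign each demand point to its cheapest open site.
  S1→C 31, S2→C 27, S3→C 28
  freight cost 86, fixed 17 → total 103.
Compare {B, C}: freight cost 86 + fixed 32 = 118.
Compare {C, D}: freight cost 86 + fixed 32 = 118.
Compare {A, C}: freight cost 86 + fixed 33 = 119.
All other subsets cost ≥ 118. Minimum total cost: 103.

103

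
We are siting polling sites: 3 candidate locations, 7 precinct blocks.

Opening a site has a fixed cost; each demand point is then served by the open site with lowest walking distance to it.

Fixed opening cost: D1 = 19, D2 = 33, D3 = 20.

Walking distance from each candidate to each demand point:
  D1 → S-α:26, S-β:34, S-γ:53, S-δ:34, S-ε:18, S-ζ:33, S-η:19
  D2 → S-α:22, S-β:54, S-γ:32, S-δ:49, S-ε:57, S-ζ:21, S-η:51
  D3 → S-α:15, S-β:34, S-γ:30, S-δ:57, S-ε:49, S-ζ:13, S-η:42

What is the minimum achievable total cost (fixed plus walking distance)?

Open {D1, D3}: assign each demand point to its cheapest open site.
  S-α→D3 15, S-β→D1 34, S-γ→D3 30, S-δ→D1 34, S-ε→D1 18, S-ζ→D3 13, S-η→D1 19
  walking distance 163, fixed 39 → total 202.
Compare {D1, D2}: walking distance 180 + fixed 52 = 232.
Compare {D1, D2, D3}: walking distance 163 + fixed 72 = 235.
Compare {D1}: walking distance 217 + fixed 19 = 236.
All other subsets cost ≥ 232. Minimum total cost: 202.

202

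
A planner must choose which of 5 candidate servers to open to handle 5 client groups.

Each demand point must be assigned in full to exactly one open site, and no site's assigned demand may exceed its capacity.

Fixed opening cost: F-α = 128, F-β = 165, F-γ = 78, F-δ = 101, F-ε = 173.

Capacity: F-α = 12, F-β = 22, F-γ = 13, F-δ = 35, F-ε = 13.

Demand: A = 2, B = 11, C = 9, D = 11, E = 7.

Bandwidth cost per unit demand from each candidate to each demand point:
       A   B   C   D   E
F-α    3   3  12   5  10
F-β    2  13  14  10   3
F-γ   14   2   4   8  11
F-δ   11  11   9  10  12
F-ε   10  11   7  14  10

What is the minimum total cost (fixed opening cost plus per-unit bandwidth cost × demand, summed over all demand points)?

498

Open {F-γ, F-δ}; cheapest assignment that respects the capacities:
  F-γ (cap 13, load 11): B — cost 11×2 = 22
  F-δ (cap 35, load 29): A, C, D, E — cost 2×11 + 9×9 + 11×10 + 7×12 = 297
  Shipping 319, fixed 179 → total 498.
  Any other capacity-feasible assignment to {F-γ, F-δ} ships for at least 319.
Compare {F-α, F-δ}: its best feasible assignment gives total 559.
Compare {F-α, F-γ, F-δ}: its best feasible assignment gives total 571.
Every other set of open sites that can feasibly serve all demand totals ≥ 559 even under its best assignment. Minimum: 498.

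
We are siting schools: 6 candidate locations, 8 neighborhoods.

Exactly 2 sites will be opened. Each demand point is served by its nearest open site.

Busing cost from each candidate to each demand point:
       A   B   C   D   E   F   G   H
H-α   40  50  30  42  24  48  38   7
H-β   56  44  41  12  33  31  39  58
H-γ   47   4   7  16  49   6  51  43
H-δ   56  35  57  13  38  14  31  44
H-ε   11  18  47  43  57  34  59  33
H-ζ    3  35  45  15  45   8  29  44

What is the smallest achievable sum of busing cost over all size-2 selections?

Open {H-α, H-γ}.
  A→H-α 40, B→H-γ 4, C→H-γ 7, D→H-γ 16, E→H-α 24, F→H-γ 6, G→H-α 38, H→H-α 7  ⇒ total 142.
Compare {H-α, H-ζ}: total 151.
Compare {H-γ, H-ζ}: total 152.
No size-2 selection does better; minimum is 142.

142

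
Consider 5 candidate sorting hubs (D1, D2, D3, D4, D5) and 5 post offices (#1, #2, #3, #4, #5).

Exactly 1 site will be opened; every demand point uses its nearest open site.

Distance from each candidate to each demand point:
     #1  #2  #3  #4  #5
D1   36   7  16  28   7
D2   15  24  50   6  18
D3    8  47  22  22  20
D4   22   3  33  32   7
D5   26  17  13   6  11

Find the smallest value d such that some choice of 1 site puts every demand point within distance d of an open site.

Open {D5}.
  Farthest demand point is #1 at distance 26 (to D5); all others are ≤ 26.
With {D4} the worst case is 33.
With {D1} the worst case is 36.
No size-1 selection achieves below 26.

26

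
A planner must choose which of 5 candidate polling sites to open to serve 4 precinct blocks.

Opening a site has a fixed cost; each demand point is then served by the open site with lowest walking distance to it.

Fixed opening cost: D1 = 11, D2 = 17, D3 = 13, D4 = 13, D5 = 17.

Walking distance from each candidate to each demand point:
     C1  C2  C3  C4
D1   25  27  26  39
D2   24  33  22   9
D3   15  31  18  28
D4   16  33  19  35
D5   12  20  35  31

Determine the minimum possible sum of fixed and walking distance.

97

Open {D2, D5}: assign each demand point to its cheapest open site.
  C1→D5 12, C2→D5 20, C3→D2 22, C4→D2 9
  walking distance 63, fixed 34 → total 97.
Compare {D2, D3}: walking distance 73 + fixed 30 = 103.
Compare {D2}: walking distance 88 + fixed 17 = 105.
Compare {D3}: walking distance 92 + fixed 13 = 105.
All other subsets cost ≥ 103. Minimum total cost: 97.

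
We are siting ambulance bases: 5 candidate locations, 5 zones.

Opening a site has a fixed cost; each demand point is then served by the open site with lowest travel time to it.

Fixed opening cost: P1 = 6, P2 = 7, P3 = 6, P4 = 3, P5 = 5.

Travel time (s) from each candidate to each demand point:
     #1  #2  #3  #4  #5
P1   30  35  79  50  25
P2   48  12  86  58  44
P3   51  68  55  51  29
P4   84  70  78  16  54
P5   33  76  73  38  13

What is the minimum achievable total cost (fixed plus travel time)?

150

Open {P2, P3, P4, P5}: assign each demand point to its cheapest open site.
  #1→P5 33, #2→P2 12, #3→P3 55, #4→P4 16, #5→P5 13
  travel time 129, fixed 21 → total 150.
Compare {P1, P2, P3, P4, P5}: travel time 126 + fixed 27 = 153.
Compare {P1, P2, P3, P4}: travel time 138 + fixed 22 = 160.
Compare {P2, P4, P5}: travel time 147 + fixed 15 = 162.
All other subsets cost ≥ 153. Minimum total cost: 150.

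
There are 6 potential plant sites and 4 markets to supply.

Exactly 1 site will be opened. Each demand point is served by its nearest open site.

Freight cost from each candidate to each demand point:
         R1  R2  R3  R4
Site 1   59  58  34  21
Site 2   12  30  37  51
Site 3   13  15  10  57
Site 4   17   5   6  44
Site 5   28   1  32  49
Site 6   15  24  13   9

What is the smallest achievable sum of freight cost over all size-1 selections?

61

Open {Site 6}.
  R1→Site 6 15, R2→Site 6 24, R3→Site 6 13, R4→Site 6 9  ⇒ total 61.
Compare {Site 4}: total 72.
Compare {Site 3}: total 95.
No size-1 selection does better; minimum is 61.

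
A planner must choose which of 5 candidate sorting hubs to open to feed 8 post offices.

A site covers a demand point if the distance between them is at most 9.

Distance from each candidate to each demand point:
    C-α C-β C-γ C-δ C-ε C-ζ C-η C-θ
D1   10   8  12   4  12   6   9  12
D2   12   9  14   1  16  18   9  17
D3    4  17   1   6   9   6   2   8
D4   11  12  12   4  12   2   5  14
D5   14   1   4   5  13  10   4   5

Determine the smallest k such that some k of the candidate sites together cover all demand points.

2

Coverage sets (demand points within 9 of each site):
  D1: {C-β, C-δ, C-ζ, C-η}
  D2: {C-β, C-δ, C-η}
  D3: {C-α, C-γ, C-δ, C-ε, C-ζ, C-η, C-θ}
  D4: {C-δ, C-ζ, C-η}
  D5: {C-β, C-γ, C-δ, C-η, C-θ}
No single site covers all 8 demand points.
But {D1, D3} covers everything, so the minimum is 2.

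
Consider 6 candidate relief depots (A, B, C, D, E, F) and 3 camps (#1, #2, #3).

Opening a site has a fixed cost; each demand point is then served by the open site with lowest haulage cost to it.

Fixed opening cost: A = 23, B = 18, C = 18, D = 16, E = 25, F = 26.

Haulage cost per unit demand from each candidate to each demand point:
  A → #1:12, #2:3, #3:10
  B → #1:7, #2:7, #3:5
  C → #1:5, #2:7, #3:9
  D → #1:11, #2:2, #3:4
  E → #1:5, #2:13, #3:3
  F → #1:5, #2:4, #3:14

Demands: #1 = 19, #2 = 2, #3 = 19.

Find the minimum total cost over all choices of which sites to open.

197

Open {D, E}: assign each demand point to its cheapest open site.
  #1→E 19×5=95, #2→D 2×2=4, #3→E 19×3=57
  haulage cost 156, fixed 41 → total 197.
Compare {E}: haulage cost 178 + fixed 25 = 203.
Compare {A, E}: haulage cost 158 + fixed 48 = 206.
Compare {B, E}: haulage cost 166 + fixed 43 = 209.
All other subsets cost ≥ 203. Minimum total cost: 197.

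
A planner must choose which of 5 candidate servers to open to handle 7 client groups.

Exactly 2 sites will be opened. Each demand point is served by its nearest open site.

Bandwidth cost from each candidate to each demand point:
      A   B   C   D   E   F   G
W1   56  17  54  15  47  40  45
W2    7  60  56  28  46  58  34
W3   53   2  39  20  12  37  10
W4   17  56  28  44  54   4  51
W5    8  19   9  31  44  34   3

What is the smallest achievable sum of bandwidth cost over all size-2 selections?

Open {W3, W5}.
  A→W5 8, B→W3 2, C→W5 9, D→W3 20, E→W3 12, F→W5 34, G→W5 3  ⇒ total 88.
Compare {W3, W4}: total 93.
Compare {W4, W5}: total 118.
No size-2 selection does better; minimum is 88.

88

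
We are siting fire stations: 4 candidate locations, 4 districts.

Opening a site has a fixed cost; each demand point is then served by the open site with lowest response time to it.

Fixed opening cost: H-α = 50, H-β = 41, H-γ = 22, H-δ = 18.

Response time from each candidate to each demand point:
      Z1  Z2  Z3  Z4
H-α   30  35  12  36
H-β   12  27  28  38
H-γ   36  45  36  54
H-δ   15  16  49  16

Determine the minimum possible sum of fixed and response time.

114

Open {H-δ}: assign each demand point to its cheapest open site.
  Z1→H-δ 15, Z2→H-δ 16, Z3→H-δ 49, Z4→H-δ 16
  response time 96, fixed 18 → total 114.
Compare {H-γ, H-δ}: response time 83 + fixed 40 = 123.
Compare {H-α, H-δ}: response time 59 + fixed 68 = 127.
Compare {H-β, H-δ}: response time 72 + fixed 59 = 131.
All other subsets cost ≥ 123. Minimum total cost: 114.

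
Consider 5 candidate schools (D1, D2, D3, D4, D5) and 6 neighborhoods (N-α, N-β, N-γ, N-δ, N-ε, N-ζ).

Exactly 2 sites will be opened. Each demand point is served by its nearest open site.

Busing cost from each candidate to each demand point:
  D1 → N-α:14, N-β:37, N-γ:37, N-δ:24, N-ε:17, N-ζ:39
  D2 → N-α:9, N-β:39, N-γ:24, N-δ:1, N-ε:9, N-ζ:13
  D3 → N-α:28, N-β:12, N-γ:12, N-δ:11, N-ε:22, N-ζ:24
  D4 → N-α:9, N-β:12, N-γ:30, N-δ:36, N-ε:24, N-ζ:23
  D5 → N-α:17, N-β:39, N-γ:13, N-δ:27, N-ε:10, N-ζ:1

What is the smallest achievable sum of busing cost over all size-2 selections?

56

Open {D2, D3}.
  N-α→D2 9, N-β→D3 12, N-γ→D3 12, N-δ→D2 1, N-ε→D2 9, N-ζ→D2 13  ⇒ total 56.
Compare {D3, D5}: total 63.
Compare {D2, D4}: total 68.
No size-2 selection does better; minimum is 56.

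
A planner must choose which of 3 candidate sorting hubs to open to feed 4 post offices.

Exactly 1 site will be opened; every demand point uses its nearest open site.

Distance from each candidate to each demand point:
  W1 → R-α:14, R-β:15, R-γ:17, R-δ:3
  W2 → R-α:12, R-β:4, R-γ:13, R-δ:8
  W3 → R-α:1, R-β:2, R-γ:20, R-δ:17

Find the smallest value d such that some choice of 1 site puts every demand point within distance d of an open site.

Open {W2}.
  Farthest demand point is R-γ at distance 13 (to W2); all others are ≤ 13.
With {W1} the worst case is 17.
With {W3} the worst case is 20.
No size-1 selection achieves below 13.

13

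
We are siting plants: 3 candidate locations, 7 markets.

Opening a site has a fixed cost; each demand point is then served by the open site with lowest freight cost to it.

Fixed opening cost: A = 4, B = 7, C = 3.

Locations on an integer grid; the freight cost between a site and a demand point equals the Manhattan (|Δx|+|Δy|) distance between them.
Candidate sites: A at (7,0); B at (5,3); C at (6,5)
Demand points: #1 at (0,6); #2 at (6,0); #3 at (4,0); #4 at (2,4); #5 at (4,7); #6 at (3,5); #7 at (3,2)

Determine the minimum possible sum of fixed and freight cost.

Open {A, C}: assign each demand point to its cheapest open site.
  #1→C 7, #2→A 1, #3→A 3, #4→C 5, #5→C 4, #6→C 3, #7→A 6
  freight cost 29, fixed 7 → total 36.
Compare {B}: freight cost 32 + fixed 7 = 39.
Compare {A, B}: freight cost 28 + fixed 11 = 39.
Compare {B, C}: freight cost 29 + fixed 10 = 39.
All other subsets cost ≥ 39. Minimum total cost: 36.

36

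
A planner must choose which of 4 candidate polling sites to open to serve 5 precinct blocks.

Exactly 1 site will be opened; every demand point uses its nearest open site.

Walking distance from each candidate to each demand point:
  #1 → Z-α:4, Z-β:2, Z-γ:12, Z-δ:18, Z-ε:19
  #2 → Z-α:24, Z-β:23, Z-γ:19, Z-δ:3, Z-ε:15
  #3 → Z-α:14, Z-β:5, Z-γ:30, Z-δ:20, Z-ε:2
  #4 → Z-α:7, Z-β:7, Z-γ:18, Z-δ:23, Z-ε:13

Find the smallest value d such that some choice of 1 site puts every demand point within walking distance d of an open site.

Open {#1}.
  Farthest demand point is Z-ε at walking distance 19 (to #1); all others are ≤ 19.
With {#4} the worst case is 23.
With {#2} the worst case is 24.
No size-1 selection achieves below 19.

19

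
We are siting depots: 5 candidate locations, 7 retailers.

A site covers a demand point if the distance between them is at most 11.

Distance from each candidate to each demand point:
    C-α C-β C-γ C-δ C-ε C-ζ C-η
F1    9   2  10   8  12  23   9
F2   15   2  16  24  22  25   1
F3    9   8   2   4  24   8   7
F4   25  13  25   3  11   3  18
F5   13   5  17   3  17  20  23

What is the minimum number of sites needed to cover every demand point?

Coverage sets (demand points within 11 of each site):
  F1: {C-α, C-β, C-γ, C-δ, C-η}
  F2: {C-β, C-η}
  F3: {C-α, C-β, C-γ, C-δ, C-ζ, C-η}
  F4: {C-δ, C-ε, C-ζ}
  F5: {C-β, C-δ}
No single site covers all 7 demand points.
But {F1, F4} covers everything, so the minimum is 2.

2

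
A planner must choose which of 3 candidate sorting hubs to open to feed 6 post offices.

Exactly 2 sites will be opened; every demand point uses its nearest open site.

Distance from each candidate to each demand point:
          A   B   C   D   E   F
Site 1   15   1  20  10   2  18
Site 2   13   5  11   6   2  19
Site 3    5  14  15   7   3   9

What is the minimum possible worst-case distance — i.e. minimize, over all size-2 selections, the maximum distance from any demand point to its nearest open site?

Open {Site 2, Site 3}.
  Farthest demand point is C at distance 11 (to Site 2); all others are ≤ 11.
With {Site 1, Site 3} the worst case is 15.
With {Site 1, Site 2} the worst case is 18.
No size-2 selection achieves below 11.

11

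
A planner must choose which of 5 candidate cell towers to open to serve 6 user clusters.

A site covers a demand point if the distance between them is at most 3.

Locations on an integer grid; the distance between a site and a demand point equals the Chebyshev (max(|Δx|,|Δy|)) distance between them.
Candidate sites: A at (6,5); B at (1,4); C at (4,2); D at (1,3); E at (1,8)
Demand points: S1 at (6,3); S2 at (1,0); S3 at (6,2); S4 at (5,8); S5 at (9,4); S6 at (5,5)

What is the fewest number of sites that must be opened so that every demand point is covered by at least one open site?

2

Coverage sets (demand points within 3 of each site):
  A: {S1, S3, S4, S5, S6}
  B: {}
  C: {S1, S2, S3, S6}
  D: {S2}
  E: {}
No single site covers all 6 demand points.
But {A, C} covers everything, so the minimum is 2.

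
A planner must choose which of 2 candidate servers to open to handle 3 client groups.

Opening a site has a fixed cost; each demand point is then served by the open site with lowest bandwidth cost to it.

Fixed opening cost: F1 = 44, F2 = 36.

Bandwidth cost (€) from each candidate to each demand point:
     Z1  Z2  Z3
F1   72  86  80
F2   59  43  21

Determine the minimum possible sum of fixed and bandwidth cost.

159

Open {F2}: assign each demand point to its cheapest open site.
  Z1→F2 59, Z2→F2 43, Z3→F2 21
  bandwidth cost 123, fixed 36 → total 159.
Compare {F1, F2}: bandwidth cost 123 + fixed 80 = 203.
Compare {F1}: bandwidth cost 238 + fixed 44 = 282.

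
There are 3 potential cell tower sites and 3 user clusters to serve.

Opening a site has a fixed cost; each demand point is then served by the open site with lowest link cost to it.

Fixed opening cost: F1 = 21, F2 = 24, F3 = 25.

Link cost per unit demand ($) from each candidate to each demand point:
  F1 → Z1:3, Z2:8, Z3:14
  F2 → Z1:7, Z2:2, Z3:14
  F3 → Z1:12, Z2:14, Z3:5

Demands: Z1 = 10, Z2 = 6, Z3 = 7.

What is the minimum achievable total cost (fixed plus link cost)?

Open {F1, F2, F3}: assign each demand point to its cheapest open site.
  Z1→F1 10×3=30, Z2→F2 6×2=12, Z3→F3 7×5=35
  link cost 77, fixed 70 → total 147.
Compare {F1, F3}: link cost 113 + fixed 46 = 159.
Compare {F2, F3}: link cost 117 + fixed 49 = 166.
Compare {F1, F2}: link cost 140 + fixed 45 = 185.
All other subsets cost ≥ 159. Minimum total cost: 147.

147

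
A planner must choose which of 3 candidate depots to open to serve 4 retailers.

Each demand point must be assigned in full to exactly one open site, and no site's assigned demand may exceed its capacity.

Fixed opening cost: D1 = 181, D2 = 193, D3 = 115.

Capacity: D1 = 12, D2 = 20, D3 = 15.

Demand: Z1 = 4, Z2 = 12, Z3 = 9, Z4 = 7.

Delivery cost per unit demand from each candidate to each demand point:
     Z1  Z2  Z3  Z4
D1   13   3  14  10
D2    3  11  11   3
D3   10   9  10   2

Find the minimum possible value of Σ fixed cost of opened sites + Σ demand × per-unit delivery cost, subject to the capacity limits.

Open {D1, D2}; cheapest assignment that respects the capacities:
  D1 (cap 12, load 12): Z2 — cost 12×3 = 36
  D2 (cap 20, load 20): Z1, Z3, Z4 — cost 4×3 + 9×11 + 7×3 = 132
  Shipping 168, fixed 374 → total 542.
  Any other capacity-feasible assignment to {D1, D2} ships for at least 168.
Compare {D2, D3}: its best feasible assignment gives total 548.
Compare {D1, D2, D3}: its best feasible assignment gives total 648.
Every other set of open sites that can feasibly serve all demand totals ≥ 548 even under its best assignment. Minimum: 542.

542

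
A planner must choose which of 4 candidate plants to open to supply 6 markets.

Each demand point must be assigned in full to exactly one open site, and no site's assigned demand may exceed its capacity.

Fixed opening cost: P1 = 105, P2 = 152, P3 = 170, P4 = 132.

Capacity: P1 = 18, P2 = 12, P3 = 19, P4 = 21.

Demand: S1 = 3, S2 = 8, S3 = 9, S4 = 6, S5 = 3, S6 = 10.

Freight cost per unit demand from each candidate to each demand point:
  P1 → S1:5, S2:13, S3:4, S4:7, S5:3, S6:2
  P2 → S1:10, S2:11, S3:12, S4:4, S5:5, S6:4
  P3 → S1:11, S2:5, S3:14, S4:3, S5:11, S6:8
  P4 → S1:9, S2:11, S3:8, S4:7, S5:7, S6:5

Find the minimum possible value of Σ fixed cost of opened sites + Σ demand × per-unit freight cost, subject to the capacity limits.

Open {P1, P4}; cheapest assignment that respects the capacities:
  P1 (cap 18, load 18): S1, S3, S4 — cost 3×5 + 9×4 + 6×7 = 93
  P4 (cap 21, load 21): S2, S5, S6 — cost 8×11 + 3×7 + 10×5 = 159
  Shipping 252, fixed 237 → total 489.
  Any other capacity-feasible assignment to {P1, P4} ships for at least 252.
Compare {P1, P3, P4}: its best feasible assignment gives total 575.
Compare {P3, P4}: its best feasible assignment gives total 584.
Every other set of open sites that can feasibly serve all demand totals ≥ 575 even under its best assignment. Minimum: 489.

489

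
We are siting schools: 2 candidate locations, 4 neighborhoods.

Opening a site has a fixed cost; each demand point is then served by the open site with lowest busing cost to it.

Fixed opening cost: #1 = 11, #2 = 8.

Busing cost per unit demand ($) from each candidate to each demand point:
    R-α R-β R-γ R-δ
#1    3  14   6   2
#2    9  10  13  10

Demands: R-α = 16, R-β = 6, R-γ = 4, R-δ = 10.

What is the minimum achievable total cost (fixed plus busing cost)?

Open {#1, #2}: assign each demand point to its cheapest open site.
  R-α→#1 16×3=48, R-β→#2 6×10=60, R-γ→#1 4×6=24, R-δ→#1 10×2=20
  busing cost 152, fixed 19 → total 171.
Compare {#1}: busing cost 176 + fixed 11 = 187.
Compare {#2}: busing cost 356 + fixed 8 = 364.

171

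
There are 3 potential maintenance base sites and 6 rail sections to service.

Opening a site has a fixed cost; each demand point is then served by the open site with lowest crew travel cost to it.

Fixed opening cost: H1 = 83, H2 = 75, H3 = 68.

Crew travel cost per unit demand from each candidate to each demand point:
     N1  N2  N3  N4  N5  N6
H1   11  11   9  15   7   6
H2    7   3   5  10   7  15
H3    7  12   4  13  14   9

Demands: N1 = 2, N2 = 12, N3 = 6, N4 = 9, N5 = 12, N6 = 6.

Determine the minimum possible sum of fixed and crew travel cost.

419

Open {H2}: assign each demand point to its cheapest open site.
  N1→H2 2×7=14, N2→H2 12×3=36, N3→H2 6×5=30, N4→H2 9×10=90, N5→H2 12×7=84, N6→H2 6×15=90
  crew travel cost 344, fixed 75 → total 419.
Compare {H2, H3}: crew travel cost 302 + fixed 143 = 445.
Compare {H1, H2}: crew travel cost 290 + fixed 158 = 448.
Compare {H1, H2, H3}: crew travel cost 284 + fixed 226 = 510.
All other subsets cost ≥ 445. Minimum total cost: 419.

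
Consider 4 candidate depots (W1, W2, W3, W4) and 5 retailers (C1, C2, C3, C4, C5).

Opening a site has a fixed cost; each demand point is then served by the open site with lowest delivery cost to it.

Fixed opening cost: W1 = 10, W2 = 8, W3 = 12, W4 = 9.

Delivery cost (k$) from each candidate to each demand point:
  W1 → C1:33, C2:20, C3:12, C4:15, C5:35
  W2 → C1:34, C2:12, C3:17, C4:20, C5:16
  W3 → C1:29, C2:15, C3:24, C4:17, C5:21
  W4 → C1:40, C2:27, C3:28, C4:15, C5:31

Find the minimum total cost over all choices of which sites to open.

Open {W1, W2}: assign each demand point to its cheapest open site.
  C1→W1 33, C2→W2 12, C3→W1 12, C4→W1 15, C5→W2 16
  delivery cost 88, fixed 18 → total 106.
Compare {W2}: delivery cost 99 + fixed 8 = 107.
Compare {W2, W3}: delivery cost 91 + fixed 20 = 111.
Compare {W2, W4}: delivery cost 94 + fixed 17 = 111.
All other subsets cost ≥ 107. Minimum total cost: 106.

106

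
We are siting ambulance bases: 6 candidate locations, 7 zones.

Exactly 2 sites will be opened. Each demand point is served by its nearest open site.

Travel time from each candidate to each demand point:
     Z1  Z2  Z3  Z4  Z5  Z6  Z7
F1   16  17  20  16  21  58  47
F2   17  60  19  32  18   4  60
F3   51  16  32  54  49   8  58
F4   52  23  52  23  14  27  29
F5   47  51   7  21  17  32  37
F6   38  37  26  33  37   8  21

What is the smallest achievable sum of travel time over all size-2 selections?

119

Open {F1, F6}.
  Z1→F1 16, Z2→F1 17, Z3→F1 20, Z4→F1 16, Z5→F1 21, Z6→F6 8, Z7→F6 21  ⇒ total 119.
Compare {F2, F4}: total 129.
Compare {F1, F2}: total 137.
No size-2 selection does better; minimum is 119.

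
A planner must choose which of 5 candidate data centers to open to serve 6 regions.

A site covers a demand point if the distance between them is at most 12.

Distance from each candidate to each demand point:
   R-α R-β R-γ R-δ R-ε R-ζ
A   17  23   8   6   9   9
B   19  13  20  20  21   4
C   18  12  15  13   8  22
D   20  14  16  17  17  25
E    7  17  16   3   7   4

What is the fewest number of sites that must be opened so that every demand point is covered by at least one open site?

3

Coverage sets (demand points within 12 of each site):
  A: {R-γ, R-δ, R-ε, R-ζ}
  B: {R-ζ}
  C: {R-β, R-ε}
  D: {}
  E: {R-α, R-δ, R-ε, R-ζ}
No 2 sites suffice: every size-2 union leaves at least one demand point uncovered.
But {A, C, E} covers everything, so the minimum is 3.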